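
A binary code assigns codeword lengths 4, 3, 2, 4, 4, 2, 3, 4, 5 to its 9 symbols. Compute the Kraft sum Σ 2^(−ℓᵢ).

With common denominator 2^5 = 32: Σ 2^(−ℓᵢ) = 2/32 + 4/32 + 8/32 + 2/32 + 2/32 + 8/32 + 4/32 + 2/32 + 1/32 = 33/32 = 1.03125.

1.03125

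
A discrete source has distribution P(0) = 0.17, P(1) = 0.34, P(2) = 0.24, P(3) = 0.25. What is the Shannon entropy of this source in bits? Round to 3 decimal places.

1.958 bits

H = −Σ pᵢ log₂ pᵢ.
−0.17·log₂(0.17) = 0.4346
−0.34·log₂(0.34) = 0.5292
−0.24·log₂(0.24) = 0.4941
−0.25·log₂(0.25) = 0.5000
Sum ≈ 1.9579 → 1.958 bits.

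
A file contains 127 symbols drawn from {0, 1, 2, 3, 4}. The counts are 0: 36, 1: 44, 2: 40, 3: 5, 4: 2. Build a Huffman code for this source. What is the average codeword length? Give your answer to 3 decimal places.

2.047 bits/symbol

Probabilities are the counts divided by 127.
Repeatedly combine the two least-probable nodes; the expected code length is the sum of the merged weights.
merge 2/127 + 5/127 → 7/127
merge 7/127 + 36/127 → 43/127
merge 40/127 + 43/127 → 83/127
merge 44/127 + 83/127 → 1
L = 7/127 + 43/127 + 83/127 + 1 = 260/127 ≈ 2.047 bits/symbol.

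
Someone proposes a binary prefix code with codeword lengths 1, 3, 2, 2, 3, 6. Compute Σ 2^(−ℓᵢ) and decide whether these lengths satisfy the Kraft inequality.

With common denominator 2^6 = 64: Σ 2^(−ℓᵢ) = 32/64 + 8/64 + 16/64 + 16/64 + 8/64 + 1/64 = 81/64 = 1.265625.
Kraft's inequality requires Σ ≤ 1; here Σ = 1.265625 > 1, so no such prefix code exists.

1.265625; no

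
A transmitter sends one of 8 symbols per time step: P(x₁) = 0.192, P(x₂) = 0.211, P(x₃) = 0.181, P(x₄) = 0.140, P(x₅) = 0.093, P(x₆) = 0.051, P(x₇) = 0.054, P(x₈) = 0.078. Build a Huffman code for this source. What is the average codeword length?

2.873 bits/symbol

Repeatedly combine the two least-probable nodes; the expected code length is the sum of the merged weights.
merge 51/1000 + 27/500 → 21/200
merge 39/500 + 93/1000 → 171/1000
merge 21/200 + 7/50 → 49/200
merge 171/1000 + 181/1000 → 44/125
merge 24/125 + 211/1000 → 403/1000
merge 49/200 + 44/125 → 597/1000
merge 403/1000 + 597/1000 → 1
L = 21/200 + 171/1000 + 49/200 + 44/125 + 403/1000 + 597/1000 + 1 = 2873/1000 = 2.873 bits/symbol.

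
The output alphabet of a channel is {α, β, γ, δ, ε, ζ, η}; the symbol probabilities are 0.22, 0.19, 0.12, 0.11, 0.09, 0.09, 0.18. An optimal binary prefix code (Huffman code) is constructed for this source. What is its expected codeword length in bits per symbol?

Repeatedly combine the two least-probable nodes; the expected code length is the sum of the merged weights.
merge 9/100 + 9/100 → 9/50
merge 11/100 + 3/25 → 23/100
merge 9/50 + 9/50 → 9/25
merge 19/100 + 11/50 → 41/100
merge 23/100 + 9/25 → 59/100
merge 41/100 + 59/100 → 1
L = 9/50 + 23/100 + 9/25 + 41/100 + 59/100 + 1 = 277/100 = 2.77 bits/symbol.

2.77 bits/symbol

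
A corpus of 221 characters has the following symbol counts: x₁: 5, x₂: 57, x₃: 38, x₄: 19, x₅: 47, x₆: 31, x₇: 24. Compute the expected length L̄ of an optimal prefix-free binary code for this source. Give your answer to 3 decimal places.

Probabilities are the counts divided by 221.
Repeatedly combine the two least-probable nodes; the expected code length is the sum of the merged weights.
merge 5/221 + 19/221 → 24/221
merge 24/221 + 24/221 → 48/221
merge 31/221 + 38/221 → 69/221
merge 47/221 + 48/221 → 95/221
merge 57/221 + 69/221 → 126/221
merge 95/221 + 126/221 → 1
L = 24/221 + 48/221 + 69/221 + 95/221 + 126/221 + 1 = 583/221 ≈ 2.638 bits/symbol.

2.638 bits/symbol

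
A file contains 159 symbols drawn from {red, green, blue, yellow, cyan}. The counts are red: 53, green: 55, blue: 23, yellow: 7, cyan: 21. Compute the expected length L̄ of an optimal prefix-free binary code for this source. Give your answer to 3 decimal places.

Probabilities are the counts divided by 159.
Repeatedly combine the two least-probable nodes; the expected code length is the sum of the merged weights.
merge 7/159 + 7/53 → 28/159
merge 23/159 + 28/159 → 17/53
merge 17/53 + 1/3 → 104/159
merge 55/159 + 104/159 → 1
L = 28/159 + 17/53 + 104/159 + 1 = 114/53 ≈ 2.151 bits/symbol.

2.151 bits/symbol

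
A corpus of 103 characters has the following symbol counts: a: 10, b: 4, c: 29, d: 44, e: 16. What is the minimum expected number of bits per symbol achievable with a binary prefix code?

2 bits/symbol

Probabilities are the counts divided by 103.
Repeatedly combine the two least-probable nodes; the expected code length is the sum of the merged weights.
merge 4/103 + 10/103 → 14/103
merge 14/103 + 16/103 → 30/103
merge 29/103 + 30/103 → 59/103
merge 44/103 + 59/103 → 1
L = 14/103 + 30/103 + 59/103 + 1 = 2 bits/symbol.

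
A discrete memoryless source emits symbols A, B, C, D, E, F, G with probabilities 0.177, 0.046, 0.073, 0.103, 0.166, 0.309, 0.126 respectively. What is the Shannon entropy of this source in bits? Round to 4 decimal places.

H = −Σ pᵢ log₂ pᵢ.
−0.177·log₂(0.177) = 0.4422
−0.046·log₂(0.046) = 0.2043
−0.073·log₂(0.073) = 0.2756
−0.103·log₂(0.103) = 0.3378
−0.166·log₂(0.166) = 0.4301
−0.309·log₂(0.309) = 0.5235
−0.126·log₂(0.126) = 0.3766
Sum ≈ 2.5901 → 2.5901 bits.

2.5901 bits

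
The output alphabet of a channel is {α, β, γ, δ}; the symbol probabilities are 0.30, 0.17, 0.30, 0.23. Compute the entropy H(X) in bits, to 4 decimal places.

H = −Σ pᵢ log₂ pᵢ.
−0.30·log₂(0.30) = 0.5211
−0.17·log₂(0.17) = 0.4346
−0.30·log₂(0.30) = 0.5211
−0.23·log₂(0.23) = 0.4877
Sum ≈ 1.9644 → 1.9644 bits.

1.9644 bits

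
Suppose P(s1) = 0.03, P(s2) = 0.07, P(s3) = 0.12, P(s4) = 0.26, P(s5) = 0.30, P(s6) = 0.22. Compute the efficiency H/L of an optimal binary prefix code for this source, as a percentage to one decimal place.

98.9%

Entropy H = −Σ p log₂ p ≈ 2.2943 bits.
Huffman merges: 3/100+7/100→1/10; 1/10+3/25→11/50; 11/50+11/50→11/25; 13/50+3/10→14/25; 11/25+14/25→1. L = 58/25 ≈ 2.3200.
Efficiency = H/L = 2.2943/2.3200 = 98.9%.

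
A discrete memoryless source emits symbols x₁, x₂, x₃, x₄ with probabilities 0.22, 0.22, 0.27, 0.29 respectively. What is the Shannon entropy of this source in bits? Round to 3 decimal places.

1.989 bits

H = −Σ pᵢ log₂ pᵢ.
−0.22·log₂(0.22) = 0.4806
−0.22·log₂(0.22) = 0.4806
−0.27·log₂(0.27) = 0.5100
−0.29·log₂(0.29) = 0.5179
Sum ≈ 1.9891 → 1.989 bits.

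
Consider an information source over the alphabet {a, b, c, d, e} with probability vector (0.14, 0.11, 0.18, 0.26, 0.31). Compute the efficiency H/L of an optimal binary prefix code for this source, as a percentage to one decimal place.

Entropy H = −Σ p log₂ p ≈ 2.2218 bits.
Huffman merges: 11/100+7/50→1/4; 9/50+1/4→43/100; 13/50+31/100→57/100; 43/100+57/100→1. L = 9/4 ≈ 2.2500.
Efficiency = H/L = 2.2218/2.2500 = 98.7%.

98.7%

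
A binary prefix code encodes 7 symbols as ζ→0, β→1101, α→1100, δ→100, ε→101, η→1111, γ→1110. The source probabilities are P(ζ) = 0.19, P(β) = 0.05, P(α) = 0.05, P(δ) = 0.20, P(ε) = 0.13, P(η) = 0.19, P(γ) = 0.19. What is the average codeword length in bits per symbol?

L̄ = Σ pᵢ·ℓᵢ = 0.19·1 + 0.05·4 + 0.05·4 + 0.20·3 + 0.13·3 + 0.19·4 + 0.19·4 = 3.1 bits/symbol.

3.1 bits/symbol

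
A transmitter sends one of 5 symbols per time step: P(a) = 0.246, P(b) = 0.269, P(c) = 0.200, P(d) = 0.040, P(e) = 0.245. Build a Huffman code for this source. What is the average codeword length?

Repeatedly combine the two least-probable nodes; the expected code length is the sum of the merged weights.
merge 1/25 + 1/5 → 6/25
merge 6/25 + 49/200 → 97/200
merge 123/500 + 269/1000 → 103/200
merge 97/200 + 103/200 → 1
L = 6/25 + 97/200 + 103/200 + 1 = 56/25 = 2.24 bits/symbol.

2.24 bits/symbol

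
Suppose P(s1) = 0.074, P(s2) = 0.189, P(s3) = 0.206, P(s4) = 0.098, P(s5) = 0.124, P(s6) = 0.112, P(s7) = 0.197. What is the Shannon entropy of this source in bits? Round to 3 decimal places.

2.719 bits

H = −Σ pᵢ log₂ pᵢ.
−0.074·log₂(0.074) = 0.2780
−0.189·log₂(0.189) = 0.4543
−0.206·log₂(0.206) = 0.4695
−0.098·log₂(0.098) = 0.3284
−0.124·log₂(0.124) = 0.3734
−0.112·log₂(0.112) = 0.3537
−0.197·log₂(0.197) = 0.4617
Sum ≈ 2.7191 → 2.719 bits.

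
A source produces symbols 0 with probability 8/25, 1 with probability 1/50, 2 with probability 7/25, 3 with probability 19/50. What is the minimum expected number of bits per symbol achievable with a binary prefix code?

1.92 bits/symbol

Repeatedly combine the two least-probable nodes; the expected code length is the sum of the merged weights.
merge 1/50 + 7/25 → 3/10
merge 3/10 + 8/25 → 31/50
merge 19/50 + 31/50 → 1
L = 3/10 + 31/50 + 1 = 48/25 = 1.92 bits/symbol.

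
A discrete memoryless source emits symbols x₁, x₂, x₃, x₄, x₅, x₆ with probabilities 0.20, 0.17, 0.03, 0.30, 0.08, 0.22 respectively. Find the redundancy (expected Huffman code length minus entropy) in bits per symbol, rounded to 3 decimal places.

Entropy H = −Σ p log₂ p ≈ 2.3439 bits.
Huffman merges: 3/100+2/25→11/100; 11/100+17/100→7/25; 1/5+11/50→21/50; 7/25+3/10→29/50; 21/50+29/50→1. L = 239/100 ≈ 2.3900.
L − H = 2.3900 − 2.3439 = 0.046 bits.

0.046 bits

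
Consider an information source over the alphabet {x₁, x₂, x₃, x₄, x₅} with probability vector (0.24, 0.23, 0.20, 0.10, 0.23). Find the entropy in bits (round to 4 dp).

H = −Σ pᵢ log₂ pᵢ.
−0.24·log₂(0.24) = 0.4941
−0.23·log₂(0.23) = 0.4877
−0.20·log₂(0.20) = 0.4644
−0.10·log₂(0.10) = 0.3322
−0.23·log₂(0.23) = 0.4877
Sum ≈ 2.2660 → 2.2660 bits.

2.2660 bits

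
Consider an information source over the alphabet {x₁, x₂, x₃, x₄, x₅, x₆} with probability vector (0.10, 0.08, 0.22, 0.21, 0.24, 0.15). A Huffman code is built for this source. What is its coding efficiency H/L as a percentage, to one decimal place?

Entropy H = −Σ p log₂ p ≈ 2.4818 bits.
Huffman merges: 2/25+1/10→9/50; 3/20+9/50→33/100; 21/100+11/50→43/100; 6/25+33/100→57/100; 43/100+57/100→1. L = 251/100 ≈ 2.5100.
Efficiency = H/L = 2.4818/2.5100 = 98.9%.

98.9%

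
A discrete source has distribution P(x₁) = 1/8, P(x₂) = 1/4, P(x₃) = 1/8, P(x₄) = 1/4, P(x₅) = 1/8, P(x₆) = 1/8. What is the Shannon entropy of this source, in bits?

Each probability is a power of 1/2, so log₂(1/p) is an integer.
H = Σ p·log₂(1/p) = 1/8·3 + 1/4·2 + 1/8·3 + 1/4·2 + 1/8·3 + 1/8·3 = 2.5 bits.

2.5 bits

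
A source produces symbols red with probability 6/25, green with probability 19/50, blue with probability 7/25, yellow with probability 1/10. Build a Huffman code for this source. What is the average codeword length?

1.96 bits/symbol

Repeatedly combine the two least-probable nodes; the expected code length is the sum of the merged weights.
merge 1/10 + 6/25 → 17/50
merge 7/25 + 17/50 → 31/50
merge 19/50 + 31/50 → 1
L = 17/50 + 31/50 + 1 = 49/25 = 1.96 bits/symbol.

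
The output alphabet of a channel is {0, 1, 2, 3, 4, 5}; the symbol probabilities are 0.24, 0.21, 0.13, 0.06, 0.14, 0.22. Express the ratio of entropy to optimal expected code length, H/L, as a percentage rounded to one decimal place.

Entropy H = −Σ p log₂ p ≈ 2.4708 bits.
Huffman merges: 3/50+13/100→19/100; 7/50+19/100→33/100; 21/100+11/50→43/100; 6/25+33/100→57/100; 43/100+57/100→1. L = 63/25 ≈ 2.5200.
Efficiency = H/L = 2.4708/2.5200 = 98.0%.

98.0%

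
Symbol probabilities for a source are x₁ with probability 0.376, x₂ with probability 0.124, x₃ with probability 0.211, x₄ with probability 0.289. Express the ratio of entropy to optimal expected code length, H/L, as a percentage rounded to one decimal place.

Entropy H = −Σ p log₂ p ≈ 1.8952 bits.
Huffman merges: 31/250+211/1000→67/200; 289/1000+67/200→78/125; 47/125+78/125→1. L = 1959/1000 ≈ 1.9590.
Efficiency = H/L = 1.8952/1.9590 = 96.7%.

96.7%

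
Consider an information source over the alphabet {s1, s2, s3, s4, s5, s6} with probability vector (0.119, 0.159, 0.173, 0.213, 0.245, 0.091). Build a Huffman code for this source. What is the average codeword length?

Repeatedly combine the two least-probable nodes; the expected code length is the sum of the merged weights.
merge 91/1000 + 119/1000 → 21/100
merge 159/1000 + 173/1000 → 83/250
merge 21/100 + 213/1000 → 423/1000
merge 49/200 + 83/250 → 577/1000
merge 423/1000 + 577/1000 → 1
L = 21/100 + 83/250 + 423/1000 + 577/1000 + 1 = 1271/500 = 2.542 bits/symbol.

2.542 bits/symbol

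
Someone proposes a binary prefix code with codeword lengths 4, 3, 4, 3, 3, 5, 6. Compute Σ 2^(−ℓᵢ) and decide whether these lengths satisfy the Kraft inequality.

With common denominator 2^6 = 64: Σ 2^(−ℓᵢ) = 4/64 + 8/64 + 4/64 + 8/64 + 8/64 + 2/64 + 1/64 = 35/64 = 0.546875.
Kraft's inequality requires Σ ≤ 1; here Σ = 0.546875 ≤ 1, so such a prefix code exists.

0.546875; yes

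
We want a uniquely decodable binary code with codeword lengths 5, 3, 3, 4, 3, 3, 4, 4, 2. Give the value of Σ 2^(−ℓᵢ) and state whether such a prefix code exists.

0.96875; yes

With common denominator 2^5 = 32: Σ 2^(−ℓᵢ) = 1/32 + 4/32 + 4/32 + 2/32 + 4/32 + 4/32 + 2/32 + 2/32 + 8/32 = 31/32 = 0.96875.
Kraft's inequality requires Σ ≤ 1; here Σ = 0.96875 ≤ 1, so such a prefix code exists.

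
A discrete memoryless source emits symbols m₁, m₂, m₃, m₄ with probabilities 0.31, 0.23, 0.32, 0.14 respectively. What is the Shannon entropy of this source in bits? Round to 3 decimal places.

H = −Σ pᵢ log₂ pᵢ.
−0.31·log₂(0.31) = 0.5238
−0.23·log₂(0.23) = 0.4877
−0.32·log₂(0.32) = 0.5260
−0.14·log₂(0.14) = 0.3971
Sum ≈ 1.9346 → 1.935 bits.

1.935 bits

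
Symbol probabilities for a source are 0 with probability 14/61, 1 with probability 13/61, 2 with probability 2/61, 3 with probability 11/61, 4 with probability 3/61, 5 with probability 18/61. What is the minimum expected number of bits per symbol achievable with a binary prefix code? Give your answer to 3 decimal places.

Repeatedly combine the two least-probable nodes; the expected code length is the sum of the merged weights.
merge 2/61 + 3/61 → 5/61
merge 5/61 + 11/61 → 16/61
merge 13/61 + 14/61 → 27/61
merge 16/61 + 18/61 → 34/61
merge 27/61 + 34/61 → 1
L = 5/61 + 16/61 + 27/61 + 34/61 + 1 = 143/61 ≈ 2.344 bits/symbol.

2.344 bits/symbol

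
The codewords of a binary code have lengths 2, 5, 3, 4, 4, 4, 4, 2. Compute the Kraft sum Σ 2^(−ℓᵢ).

With common denominator 2^5 = 32: Σ 2^(−ℓᵢ) = 8/32 + 1/32 + 4/32 + 2/32 + 2/32 + 2/32 + 2/32 + 8/32 = 29/32 = 0.90625.

0.90625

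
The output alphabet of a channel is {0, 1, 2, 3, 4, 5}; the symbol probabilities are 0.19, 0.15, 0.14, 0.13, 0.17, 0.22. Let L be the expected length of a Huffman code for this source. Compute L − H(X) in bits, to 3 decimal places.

Entropy H = −Σ p log₂ p ≈ 2.5607 bits.
Huffman merges: 13/100+7/50→27/100; 3/20+17/100→8/25; 19/100+11/50→41/100; 27/100+8/25→59/100; 41/100+59/100→1. L = 259/100 ≈ 2.5900.
L − H = 2.5900 − 2.5607 = 0.029 bits.

0.029 bits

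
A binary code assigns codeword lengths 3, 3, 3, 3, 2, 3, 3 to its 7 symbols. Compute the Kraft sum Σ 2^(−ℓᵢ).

1

With common denominator 2^3 = 8: Σ 2^(−ℓᵢ) = 1/8 + 1/8 + 1/8 + 1/8 + 2/8 + 1/8 + 1/8 = 8/8 = 1.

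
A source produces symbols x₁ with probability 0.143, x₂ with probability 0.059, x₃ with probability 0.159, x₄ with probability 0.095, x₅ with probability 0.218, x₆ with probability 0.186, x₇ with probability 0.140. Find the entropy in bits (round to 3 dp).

2.714 bits

H = −Σ pᵢ log₂ pᵢ.
−0.143·log₂(0.143) = 0.4012
−0.059·log₂(0.059) = 0.2409
−0.159·log₂(0.159) = 0.4218
−0.095·log₂(0.095) = 0.3226
−0.218·log₂(0.218) = 0.4791
−0.186·log₂(0.186) = 0.4514
−0.140·log₂(0.140) = 0.3971
Sum ≈ 2.7141 → 2.714 bits.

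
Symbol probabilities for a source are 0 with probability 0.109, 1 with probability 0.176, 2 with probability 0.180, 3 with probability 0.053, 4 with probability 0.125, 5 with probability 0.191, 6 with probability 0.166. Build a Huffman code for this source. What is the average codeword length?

Repeatedly combine the two least-probable nodes; the expected code length is the sum of the merged weights.
merge 53/1000 + 109/1000 → 81/500
merge 1/8 + 81/500 → 287/1000
merge 83/500 + 22/125 → 171/500
merge 9/50 + 191/1000 → 371/1000
merge 287/1000 + 171/500 → 629/1000
merge 371/1000 + 629/1000 → 1
L = 81/500 + 287/1000 + 171/500 + 371/1000 + 629/1000 + 1 = 2791/1000 = 2.791 bits/symbol.

2.791 bits/symbol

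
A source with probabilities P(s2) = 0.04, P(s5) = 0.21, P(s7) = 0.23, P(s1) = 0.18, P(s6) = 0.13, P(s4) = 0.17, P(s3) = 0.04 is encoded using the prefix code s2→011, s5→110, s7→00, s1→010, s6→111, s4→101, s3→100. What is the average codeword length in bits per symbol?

2.77 bits/symbol

L̄ = Σ pᵢ·ℓᵢ = 0.04·3 + 0.21·3 + 0.23·2 + 0.18·3 + 0.13·3 + 0.17·3 + 0.04·3 = 2.77 bits/symbol.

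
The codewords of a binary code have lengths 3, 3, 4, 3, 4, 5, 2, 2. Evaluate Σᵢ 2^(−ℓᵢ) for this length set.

With common denominator 2^5 = 32: Σ 2^(−ℓᵢ) = 4/32 + 4/32 + 2/32 + 4/32 + 2/32 + 1/32 + 8/32 + 8/32 = 33/32 = 1.03125.

1.03125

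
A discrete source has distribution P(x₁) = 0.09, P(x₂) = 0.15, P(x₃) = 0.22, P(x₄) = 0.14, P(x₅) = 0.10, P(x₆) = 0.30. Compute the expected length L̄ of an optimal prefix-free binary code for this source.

2.48 bits/symbol

Repeatedly combine the two least-probable nodes; the expected code length is the sum of the merged weights.
merge 9/100 + 1/10 → 19/100
merge 7/50 + 3/20 → 29/100
merge 19/100 + 11/50 → 41/100
merge 29/100 + 3/10 → 59/100
merge 41/100 + 59/100 → 1
L = 19/100 + 29/100 + 41/100 + 59/100 + 1 = 62/25 = 2.48 bits/symbol.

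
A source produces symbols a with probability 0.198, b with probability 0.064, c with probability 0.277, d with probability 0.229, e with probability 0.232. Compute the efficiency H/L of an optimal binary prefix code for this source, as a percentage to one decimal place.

97.5%

Entropy H = −Σ p log₂ p ≈ 2.2054 bits.
Huffman merges: 8/125+99/500→131/500; 229/1000+29/125→461/1000; 131/500+277/1000→539/1000; 461/1000+539/1000→1. L = 1131/500 ≈ 2.2620.
Efficiency = H/L = 2.2054/2.2620 = 97.5%.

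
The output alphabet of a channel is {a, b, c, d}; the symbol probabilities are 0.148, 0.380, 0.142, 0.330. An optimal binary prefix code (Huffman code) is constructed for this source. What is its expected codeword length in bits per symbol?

Repeatedly combine the two least-probable nodes; the expected code length is the sum of the merged weights.
merge 71/500 + 37/250 → 29/100
merge 29/100 + 33/100 → 31/50
merge 19/50 + 31/50 → 1
L = 29/100 + 31/50 + 1 = 191/100 = 1.91 bits/symbol.

1.91 bits/symbol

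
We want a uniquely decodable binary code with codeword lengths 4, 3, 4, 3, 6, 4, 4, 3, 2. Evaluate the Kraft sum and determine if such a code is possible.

With common denominator 2^6 = 64: Σ 2^(−ℓᵢ) = 4/64 + 8/64 + 4/64 + 8/64 + 1/64 + 4/64 + 4/64 + 8/64 + 16/64 = 57/64 = 0.890625.
Kraft's inequality requires Σ ≤ 1; here Σ = 0.890625 ≤ 1, so such a prefix code exists.

0.890625; yes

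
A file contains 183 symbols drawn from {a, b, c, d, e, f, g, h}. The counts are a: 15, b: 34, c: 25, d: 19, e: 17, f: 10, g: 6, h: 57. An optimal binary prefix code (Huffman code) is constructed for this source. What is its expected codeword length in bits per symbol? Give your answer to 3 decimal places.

Probabilities are the counts divided by 183.
Repeatedly combine the two least-probable nodes; the expected code length is the sum of the merged weights.
merge 2/61 + 10/183 → 16/183
merge 5/61 + 16/183 → 31/183
merge 17/183 + 19/183 → 12/61
merge 25/183 + 31/183 → 56/183
merge 34/183 + 12/61 → 70/183
merge 56/183 + 19/61 → 113/183
merge 70/183 + 113/183 → 1
L = 16/183 + 31/183 + 12/61 + 56/183 + 70/183 + 113/183 + 1 = 505/183 ≈ 2.760 bits/symbol.

2.760 bits/symbol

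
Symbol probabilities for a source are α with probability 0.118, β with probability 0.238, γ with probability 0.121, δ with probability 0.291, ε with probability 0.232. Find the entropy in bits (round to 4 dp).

2.2326 bits

H = −Σ pᵢ log₂ pᵢ.
−0.118·log₂(0.118) = 0.3638
−0.238·log₂(0.238) = 0.4929
−0.121·log₂(0.121) = 0.3687
−0.291·log₂(0.291) = 0.5182
−0.232·log₂(0.232) = 0.4890
Sum ≈ 2.2326 → 2.2326 bits.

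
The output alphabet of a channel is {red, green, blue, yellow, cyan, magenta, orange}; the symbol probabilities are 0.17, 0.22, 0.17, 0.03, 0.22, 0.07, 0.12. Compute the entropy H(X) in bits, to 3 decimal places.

2.618 bits

H = −Σ pᵢ log₂ pᵢ.
−0.17·log₂(0.17) = 0.4346
−0.22·log₂(0.22) = 0.4806
−0.17·log₂(0.17) = 0.4346
−0.03·log₂(0.03) = 0.1518
−0.22·log₂(0.22) = 0.4806
−0.07·log₂(0.07) = 0.2686
−0.12·log₂(0.12) = 0.3671
Sum ≈ 2.6177 → 2.618 bits.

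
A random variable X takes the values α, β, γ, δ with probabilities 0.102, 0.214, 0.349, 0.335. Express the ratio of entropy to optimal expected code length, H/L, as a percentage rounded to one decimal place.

95.1%

Entropy H = −Σ p log₂ p ≈ 1.8705 bits.
Huffman merges: 51/500+107/500→79/250; 79/250+67/200→651/1000; 349/1000+651/1000→1. L = 1967/1000 ≈ 1.9670.
Efficiency = H/L = 1.8705/1.9670 = 95.1%.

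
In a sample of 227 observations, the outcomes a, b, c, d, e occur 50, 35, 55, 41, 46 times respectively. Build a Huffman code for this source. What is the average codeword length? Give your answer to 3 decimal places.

Probabilities are the counts divided by 227.
Repeatedly combine the two least-probable nodes; the expected code length is the sum of the merged weights.
merge 35/227 + 41/227 → 76/227
merge 46/227 + 50/227 → 96/227
merge 55/227 + 76/227 → 131/227
merge 96/227 + 131/227 → 1
L = 76/227 + 96/227 + 131/227 + 1 = 530/227 ≈ 2.335 bits/symbol.

2.335 bits/symbol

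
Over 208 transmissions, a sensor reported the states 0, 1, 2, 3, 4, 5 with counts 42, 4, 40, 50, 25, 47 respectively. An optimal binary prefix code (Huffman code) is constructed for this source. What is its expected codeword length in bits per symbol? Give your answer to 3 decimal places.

Probabilities are the counts divided by 208.
Repeatedly combine the two least-probable nodes; the expected code length is the sum of the merged weights.
merge 1/52 + 25/208 → 29/208
merge 29/208 + 5/26 → 69/208
merge 21/104 + 47/208 → 89/208
merge 25/104 + 69/208 → 119/208
merge 89/208 + 119/208 → 1
L = 29/208 + 69/208 + 89/208 + 119/208 + 1 = 257/104 ≈ 2.471 bits/symbol.

2.471 bits/symbol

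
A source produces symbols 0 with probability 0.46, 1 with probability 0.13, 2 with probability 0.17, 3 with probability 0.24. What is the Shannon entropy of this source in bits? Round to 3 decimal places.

1.827 bits

H = −Σ pᵢ log₂ pᵢ.
−0.46·log₂(0.46) = 0.5153
−0.13·log₂(0.13) = 0.3826
−0.17·log₂(0.17) = 0.4346
−0.24·log₂(0.24) = 0.4941
Sum ≈ 1.8267 → 1.827 bits.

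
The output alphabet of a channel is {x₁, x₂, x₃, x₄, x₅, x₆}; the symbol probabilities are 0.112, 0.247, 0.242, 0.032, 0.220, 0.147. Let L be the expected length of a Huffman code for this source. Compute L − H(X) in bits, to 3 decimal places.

Entropy H = −Σ p log₂ p ≈ 2.3935 bits.
Huffman merges: 4/125+14/125→18/125; 18/125+147/1000→291/1000; 11/50+121/500→231/500; 247/1000+291/1000→269/500; 231/500+269/500→1. L = 487/200 ≈ 2.4350.
L − H = 2.4350 − 2.3935 = 0.042 bits.

0.042 bits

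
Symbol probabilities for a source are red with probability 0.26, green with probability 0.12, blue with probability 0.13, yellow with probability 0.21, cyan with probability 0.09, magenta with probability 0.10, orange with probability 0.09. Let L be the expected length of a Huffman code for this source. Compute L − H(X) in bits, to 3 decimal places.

0.025 bits

Entropy H = −Σ p log₂ p ≈ 2.6853 bits.
Huffman merges: 9/100+9/100→9/50; 1/10+3/25→11/50; 13/100+9/50→31/100; 21/100+11/50→43/100; 13/50+31/100→57/100; 43/100+57/100→1. L = 271/100 ≈ 2.7100.
L − H = 2.7100 − 2.6853 = 0.025 bits.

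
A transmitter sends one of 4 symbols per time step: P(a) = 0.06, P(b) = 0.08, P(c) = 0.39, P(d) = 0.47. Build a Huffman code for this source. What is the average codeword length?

Repeatedly combine the two least-probable nodes; the expected code length is the sum of the merged weights.
merge 3/50 + 2/25 → 7/50
merge 7/50 + 39/100 → 53/100
merge 47/100 + 53/100 → 1
L = 7/50 + 53/100 + 1 = 167/100 = 1.67 bits/symbol.

1.67 bits/symbol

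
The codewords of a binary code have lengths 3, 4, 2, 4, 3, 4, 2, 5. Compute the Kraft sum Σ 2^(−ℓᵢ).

0.96875

With common denominator 2^5 = 32: Σ 2^(−ℓᵢ) = 4/32 + 2/32 + 8/32 + 2/32 + 4/32 + 2/32 + 8/32 + 1/32 = 31/32 = 0.96875.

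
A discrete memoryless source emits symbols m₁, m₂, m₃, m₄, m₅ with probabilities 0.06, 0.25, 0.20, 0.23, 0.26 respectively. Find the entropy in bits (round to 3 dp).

2.201 bits

H = −Σ pᵢ log₂ pᵢ.
−0.06·log₂(0.06) = 0.2435
−0.25·log₂(0.25) = 0.5000
−0.20·log₂(0.20) = 0.4644
−0.23·log₂(0.23) = 0.4877
−0.26·log₂(0.26) = 0.5053
Sum ≈ 2.2009 → 2.201 bits.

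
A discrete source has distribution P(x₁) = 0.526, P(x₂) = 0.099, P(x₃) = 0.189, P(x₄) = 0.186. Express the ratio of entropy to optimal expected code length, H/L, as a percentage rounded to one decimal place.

98.0%

Entropy H = −Σ p log₂ p ≈ 1.7235 bits.
Huffman merges: 99/1000+93/500→57/200; 189/1000+57/200→237/500; 237/500+263/500→1. L = 1759/1000 ≈ 1.7590.
Efficiency = H/L = 1.7235/1.7590 = 98.0%.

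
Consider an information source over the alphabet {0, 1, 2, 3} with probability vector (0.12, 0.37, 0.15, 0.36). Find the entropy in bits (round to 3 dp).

H = −Σ pᵢ log₂ pᵢ.
−0.12·log₂(0.12) = 0.3671
−0.37·log₂(0.37) = 0.5307
−0.15·log₂(0.15) = 0.4105
−0.36·log₂(0.36) = 0.5306
Sum ≈ 1.8390 → 1.839 bits.

1.839 bits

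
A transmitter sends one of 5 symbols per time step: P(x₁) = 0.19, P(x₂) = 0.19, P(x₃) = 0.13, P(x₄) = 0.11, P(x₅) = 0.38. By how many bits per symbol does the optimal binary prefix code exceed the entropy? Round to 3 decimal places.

Entropy H = −Σ p log₂ p ≈ 2.1738 bits.
Huffman merges: 11/100+13/100→6/25; 19/100+19/100→19/50; 6/25+19/50→31/50; 19/50+31/50→1. L = 56/25 ≈ 2.2400.
L − H = 2.2400 − 2.1738 = 0.066 bits.

0.066 bits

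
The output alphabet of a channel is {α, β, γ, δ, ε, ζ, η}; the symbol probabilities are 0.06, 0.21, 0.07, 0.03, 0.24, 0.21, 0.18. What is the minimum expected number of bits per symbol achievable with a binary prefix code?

Repeatedly combine the two least-probable nodes; the expected code length is the sum of the merged weights.
merge 3/100 + 3/50 → 9/100
merge 7/100 + 9/100 → 4/25
merge 4/25 + 9/50 → 17/50
merge 21/100 + 21/100 → 21/50
merge 6/25 + 17/50 → 29/50
merge 21/50 + 29/50 → 1
L = 9/100 + 4/25 + 17/50 + 21/50 + 29/50 + 1 = 259/100 = 2.59 bits/symbol.

2.59 bits/symbol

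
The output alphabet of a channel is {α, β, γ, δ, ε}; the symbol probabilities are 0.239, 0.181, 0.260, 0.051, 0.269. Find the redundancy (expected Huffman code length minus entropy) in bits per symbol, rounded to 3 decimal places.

0.058 bits

Entropy H = −Σ p log₂ p ≈ 2.1737 bits.
Huffman merges: 51/1000+181/1000→29/125; 29/125+239/1000→471/1000; 13/50+269/1000→529/1000; 471/1000+529/1000→1. L = 279/125 ≈ 2.2320.
L − H = 2.2320 − 2.1737 = 0.058 bits.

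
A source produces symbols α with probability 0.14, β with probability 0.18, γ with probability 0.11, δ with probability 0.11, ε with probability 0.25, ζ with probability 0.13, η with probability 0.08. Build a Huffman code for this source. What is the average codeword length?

Repeatedly combine the two least-probable nodes; the expected code length is the sum of the merged weights.
merge 2/25 + 11/100 → 19/100
merge 11/100 + 13/100 → 6/25
merge 7/50 + 9/50 → 8/25
merge 19/100 + 6/25 → 43/100
merge 1/4 + 8/25 → 57/100
merge 43/100 + 57/100 → 1
L = 19/100 + 6/25 + 8/25 + 43/100 + 57/100 + 1 = 11/4 = 2.75 bits/symbol.

2.75 bits/symbol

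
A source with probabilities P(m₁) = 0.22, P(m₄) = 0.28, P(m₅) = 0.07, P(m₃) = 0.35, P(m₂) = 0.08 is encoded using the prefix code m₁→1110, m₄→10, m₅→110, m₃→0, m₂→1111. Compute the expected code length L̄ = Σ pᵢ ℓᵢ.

2.32 bits/symbol

L̄ = Σ pᵢ·ℓᵢ = 0.22·4 + 0.28·2 + 0.07·3 + 0.35·1 + 0.08·4 = 2.32 bits/symbol.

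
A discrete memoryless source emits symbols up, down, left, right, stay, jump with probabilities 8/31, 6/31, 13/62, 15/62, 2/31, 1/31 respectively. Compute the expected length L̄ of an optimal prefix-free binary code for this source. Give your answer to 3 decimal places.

Repeatedly combine the two least-probable nodes; the expected code length is the sum of the merged weights.
merge 1/31 + 2/31 → 3/31
merge 3/31 + 6/31 → 9/31
merge 13/62 + 15/62 → 14/31
merge 8/31 + 9/31 → 17/31
merge 14/31 + 17/31 → 1
L = 3/31 + 9/31 + 14/31 + 17/31 + 1 = 74/31 ≈ 2.387 bits/symbol.

2.387 bits/symbol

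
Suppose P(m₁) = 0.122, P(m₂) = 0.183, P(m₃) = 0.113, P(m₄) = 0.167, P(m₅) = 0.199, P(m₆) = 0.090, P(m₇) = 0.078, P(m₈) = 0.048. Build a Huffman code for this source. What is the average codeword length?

Repeatedly combine the two least-probable nodes; the expected code length is the sum of the merged weights.
merge 6/125 + 39/500 → 63/500
merge 9/100 + 113/1000 → 203/1000
merge 61/500 + 63/500 → 31/125
merge 167/1000 + 183/1000 → 7/20
merge 199/1000 + 203/1000 → 201/500
merge 31/125 + 7/20 → 299/500
merge 201/500 + 299/500 → 1
L = 63/500 + 203/1000 + 31/125 + 7/20 + 201/500 + 299/500 + 1 = 2927/1000 = 2.927 bits/symbol.

2.927 bits/symbol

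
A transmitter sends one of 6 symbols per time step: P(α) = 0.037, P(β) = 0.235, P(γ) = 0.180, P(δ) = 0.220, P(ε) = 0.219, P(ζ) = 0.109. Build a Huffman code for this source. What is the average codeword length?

Repeatedly combine the two least-probable nodes; the expected code length is the sum of the merged weights.
merge 37/1000 + 109/1000 → 73/500
merge 73/500 + 9/50 → 163/500
merge 219/1000 + 11/50 → 439/1000
merge 47/200 + 163/500 → 561/1000
merge 439/1000 + 561/1000 → 1
L = 73/500 + 163/500 + 439/1000 + 561/1000 + 1 = 309/125 = 2.472 bits/symbol.

2.472 bits/symbol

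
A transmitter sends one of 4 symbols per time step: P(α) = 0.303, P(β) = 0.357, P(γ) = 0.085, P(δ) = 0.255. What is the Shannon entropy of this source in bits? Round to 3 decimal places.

H = −Σ pᵢ log₂ pᵢ.
−0.303·log₂(0.303) = 0.5220
−0.357·log₂(0.357) = 0.5305
−0.085·log₂(0.085) = 0.3023
−0.255·log₂(0.255) = 0.5027
Sum ≈ 1.8575 → 1.857 bits.

1.857 bits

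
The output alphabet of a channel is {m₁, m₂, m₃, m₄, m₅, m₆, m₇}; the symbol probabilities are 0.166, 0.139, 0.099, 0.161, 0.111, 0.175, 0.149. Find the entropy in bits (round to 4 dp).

H = −Σ pᵢ log₂ pᵢ.
−0.166·log₂(0.166) = 0.4301
−0.139·log₂(0.139) = 0.3957
−0.099·log₂(0.099) = 0.3303
−0.161·log₂(0.161) = 0.4242
−0.111·log₂(0.111) = 0.3520
−0.175·log₂(0.175) = 0.4401
−0.149·log₂(0.149) = 0.4092
Sum ≈ 2.7816 → 2.7816 bits.

2.7816 bits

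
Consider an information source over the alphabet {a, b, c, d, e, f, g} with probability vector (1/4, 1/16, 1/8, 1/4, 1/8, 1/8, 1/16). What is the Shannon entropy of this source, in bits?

2.625 bits

Each probability is a power of 1/2, so log₂(1/p) is an integer.
H = Σ p·log₂(1/p) = 1/4·2 + 1/16·4 + 1/8·3 + 1/4·2 + 1/8·3 + 1/8·3 + 1/16·4 = 2.625 bits.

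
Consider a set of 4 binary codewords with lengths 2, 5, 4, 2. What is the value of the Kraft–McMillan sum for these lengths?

0.59375

With common denominator 2^5 = 32: Σ 2^(−ℓᵢ) = 8/32 + 1/32 + 2/32 + 8/32 = 19/32 = 0.59375.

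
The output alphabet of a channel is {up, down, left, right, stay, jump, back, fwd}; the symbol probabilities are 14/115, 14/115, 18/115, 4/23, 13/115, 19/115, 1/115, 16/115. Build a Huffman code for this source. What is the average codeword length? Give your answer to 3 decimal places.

Repeatedly combine the two least-probable nodes; the expected code length is the sum of the merged weights.
merge 1/115 + 13/115 → 14/115
merge 14/115 + 14/115 → 28/115
merge 14/115 + 16/115 → 6/23
merge 18/115 + 19/115 → 37/115
merge 4/23 + 28/115 → 48/115
merge 6/23 + 37/115 → 67/115
merge 48/115 + 67/115 → 1
L = 14/115 + 28/115 + 6/23 + 37/115 + 48/115 + 67/115 + 1 = 339/115 ≈ 2.948 bits/symbol.

2.948 bits/symbol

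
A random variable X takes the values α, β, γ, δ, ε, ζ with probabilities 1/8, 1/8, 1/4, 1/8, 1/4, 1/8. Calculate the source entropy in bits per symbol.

Each probability is a power of 1/2, so log₂(1/p) is an integer.
H = Σ p·log₂(1/p) = 1/8·3 + 1/8·3 + 1/4·2 + 1/8·3 + 1/4·2 + 1/8·3 = 2.5 bits.

2.5 bits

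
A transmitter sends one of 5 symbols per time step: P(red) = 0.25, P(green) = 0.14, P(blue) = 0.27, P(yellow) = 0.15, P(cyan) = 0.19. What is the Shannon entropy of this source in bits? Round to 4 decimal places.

2.2729 bits

H = −Σ pᵢ log₂ pᵢ.
−0.25·log₂(0.25) = 0.5000
−0.14·log₂(0.14) = 0.3971
−0.27·log₂(0.27) = 0.5100
−0.15·log₂(0.15) = 0.4105
−0.19·log₂(0.19) = 0.4552
Sum ≈ 2.2729 → 2.2729 bits.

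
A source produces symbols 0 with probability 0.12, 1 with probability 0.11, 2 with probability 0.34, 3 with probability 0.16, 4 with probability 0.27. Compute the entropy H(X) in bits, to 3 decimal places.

H = −Σ pᵢ log₂ pᵢ.
−0.12·log₂(0.12) = 0.3671
−0.11·log₂(0.11) = 0.3503
−0.34·log₂(0.34) = 0.5292
−0.16·log₂(0.16) = 0.4230
−0.27·log₂(0.27) = 0.5100
Sum ≈ 2.1796 → 2.180 bits.

2.180 bits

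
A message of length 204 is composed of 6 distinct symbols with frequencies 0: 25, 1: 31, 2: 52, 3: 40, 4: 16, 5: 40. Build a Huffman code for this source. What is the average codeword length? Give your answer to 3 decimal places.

2.549 bits/symbol

Probabilities are the counts divided by 204.
Repeatedly combine the two least-probable nodes; the expected code length is the sum of the merged weights.
merge 4/51 + 25/204 → 41/204
merge 31/204 + 10/51 → 71/204
merge 10/51 + 41/204 → 27/68
merge 13/51 + 71/204 → 41/68
merge 27/68 + 41/68 → 1
L = 41/204 + 71/204 + 27/68 + 41/68 + 1 = 130/51 ≈ 2.549 bits/symbol.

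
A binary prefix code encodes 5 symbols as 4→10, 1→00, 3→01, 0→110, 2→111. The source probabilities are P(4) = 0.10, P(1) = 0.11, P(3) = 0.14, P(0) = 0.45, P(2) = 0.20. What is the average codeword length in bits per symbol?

L̄ = Σ pᵢ·ℓᵢ = 0.10·2 + 0.11·2 + 0.14·2 + 0.45·3 + 0.20·3 = 2.65 bits/symbol.

2.65 bits/symbol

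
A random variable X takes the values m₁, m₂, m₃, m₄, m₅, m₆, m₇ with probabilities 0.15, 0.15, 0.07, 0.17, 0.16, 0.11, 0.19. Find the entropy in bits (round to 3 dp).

2.753 bits

H = −Σ pᵢ log₂ pᵢ.
−0.15·log₂(0.15) = 0.4105
−0.15·log₂(0.15) = 0.4105
−0.07·log₂(0.07) = 0.2686
−0.17·log₂(0.17) = 0.4346
−0.16·log₂(0.16) = 0.4230
−0.11·log₂(0.11) = 0.3503
−0.19·log₂(0.19) = 0.4552
Sum ≈ 2.7528 → 2.753 bits.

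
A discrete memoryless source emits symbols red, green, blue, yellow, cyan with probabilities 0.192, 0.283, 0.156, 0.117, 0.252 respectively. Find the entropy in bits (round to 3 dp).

H = −Σ pᵢ log₂ pᵢ.
−0.192·log₂(0.192) = 0.4571
−0.283·log₂(0.283) = 0.5154
−0.156·log₂(0.156) = 0.4181
−0.117·log₂(0.117) = 0.3622
−0.252·log₂(0.252) = 0.5011
Sum ≈ 2.2539 → 2.254 bits.

2.254 bits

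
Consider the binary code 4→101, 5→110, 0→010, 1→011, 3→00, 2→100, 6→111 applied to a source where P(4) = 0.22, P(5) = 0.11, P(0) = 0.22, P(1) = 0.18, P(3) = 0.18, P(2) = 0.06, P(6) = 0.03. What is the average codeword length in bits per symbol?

L̄ = Σ pᵢ·ℓᵢ = 0.22·3 + 0.11·3 + 0.22·3 + 0.18·3 + 0.18·2 + 0.06·3 + 0.03·3 = 2.82 bits/symbol.

2.82 bits/symbol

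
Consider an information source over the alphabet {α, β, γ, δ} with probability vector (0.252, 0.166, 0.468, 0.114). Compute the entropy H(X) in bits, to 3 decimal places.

H = −Σ pᵢ log₂ pᵢ.
−0.252·log₂(0.252) = 0.5011
−0.166·log₂(0.166) = 0.4301
−0.468·log₂(0.468) = 0.5127
−0.114·log₂(0.114) = 0.3571
Sum ≈ 1.8010 → 1.801 bits.

1.801 bits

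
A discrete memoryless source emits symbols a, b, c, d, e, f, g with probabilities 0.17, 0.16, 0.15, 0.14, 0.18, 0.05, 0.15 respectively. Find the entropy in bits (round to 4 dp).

H = −Σ pᵢ log₂ pᵢ.
−0.17·log₂(0.17) = 0.4346
−0.16·log₂(0.16) = 0.4230
−0.15·log₂(0.15) = 0.4105
−0.14·log₂(0.14) = 0.3971
−0.18·log₂(0.18) = 0.4453
−0.05·log₂(0.05) = 0.2161
−0.15·log₂(0.15) = 0.4105
Sum ≈ 2.7372 → 2.7372 bits.

2.7372 bits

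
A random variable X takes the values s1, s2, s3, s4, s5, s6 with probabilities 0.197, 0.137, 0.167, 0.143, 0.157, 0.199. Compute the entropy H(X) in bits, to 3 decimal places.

H = −Σ pᵢ log₂ pᵢ.
−0.197·log₂(0.197) = 0.4617
−0.137·log₂(0.137) = 0.3929
−0.167·log₂(0.167) = 0.4312
−0.143·log₂(0.143) = 0.4012
−0.157·log₂(0.157) = 0.4194
−0.199·log₂(0.199) = 0.4635
Sum ≈ 2.5699 → 2.570 bits.

2.570 bits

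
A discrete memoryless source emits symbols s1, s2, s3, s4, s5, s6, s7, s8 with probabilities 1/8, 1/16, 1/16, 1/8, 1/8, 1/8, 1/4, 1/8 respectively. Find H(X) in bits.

Each probability is a power of 1/2, so log₂(1/p) is an integer.
H = Σ p·log₂(1/p) = 1/8·3 + 1/16·4 + 1/16·4 + 1/8·3 + 1/8·3 + 1/8·3 + 1/4·2 + 1/8·3 = 2.875 bits.

2.875 bits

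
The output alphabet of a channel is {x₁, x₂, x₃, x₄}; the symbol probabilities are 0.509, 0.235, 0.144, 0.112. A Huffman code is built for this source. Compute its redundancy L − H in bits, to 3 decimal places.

Entropy H = −Σ p log₂ p ≈ 1.7432 bits.
Huffman merges: 14/125+18/125→32/125; 47/200+32/125→491/1000; 491/1000+509/1000→1. L = 1747/1000 ≈ 1.7470.
L − H = 1.7470 − 1.7432 = 0.004 bits.

0.004 bits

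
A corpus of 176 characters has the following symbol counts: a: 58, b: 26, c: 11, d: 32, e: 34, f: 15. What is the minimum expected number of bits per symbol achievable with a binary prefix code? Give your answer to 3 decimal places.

2.443 bits/symbol

Probabilities are the counts divided by 176.
Repeatedly combine the two least-probable nodes; the expected code length is the sum of the merged weights.
merge 1/16 + 15/176 → 13/88
merge 13/88 + 13/88 → 13/44
merge 2/11 + 17/88 → 3/8
merge 13/44 + 29/88 → 5/8
merge 3/8 + 5/8 → 1
L = 13/88 + 13/44 + 3/8 + 5/8 + 1 = 215/88 ≈ 2.443 bits/symbol.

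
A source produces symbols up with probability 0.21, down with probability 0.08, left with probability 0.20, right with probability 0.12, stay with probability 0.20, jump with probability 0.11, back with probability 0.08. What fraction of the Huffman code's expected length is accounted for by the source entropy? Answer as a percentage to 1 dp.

98.3%

Entropy H = −Σ p log₂ p ≈ 2.7020 bits.
Huffman merges: 2/25+2/25→4/25; 11/100+3/25→23/100; 4/25+1/5→9/25; 1/5+21/100→41/100; 23/100+9/25→59/100; 41/100+59/100→1. L = 11/4 ≈ 2.7500.
Efficiency = H/L = 2.7020/2.7500 = 98.3%.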